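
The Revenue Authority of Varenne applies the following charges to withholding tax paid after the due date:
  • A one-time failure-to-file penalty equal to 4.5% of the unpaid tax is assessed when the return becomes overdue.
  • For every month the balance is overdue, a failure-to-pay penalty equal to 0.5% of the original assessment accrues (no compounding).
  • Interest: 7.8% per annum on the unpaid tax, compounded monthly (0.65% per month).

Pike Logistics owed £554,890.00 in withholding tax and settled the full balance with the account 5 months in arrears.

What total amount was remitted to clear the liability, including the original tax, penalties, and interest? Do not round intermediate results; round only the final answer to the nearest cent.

£612,002.19

Failure-to-file penalty: 4.5% × £554,890.00 = £24,970.05
Failure-to-pay penalty = 0.5% × £554,890.00 × 5 mo = £13,872.25
Interest: £554,890.00 × ((1 + 0.0065)^5 − 1) = £554,890.00 × 0.0329253… = £18,269.8949…
Total = £554,890.00 + £38,842.3000 + £18,269.8949… = £612,002.19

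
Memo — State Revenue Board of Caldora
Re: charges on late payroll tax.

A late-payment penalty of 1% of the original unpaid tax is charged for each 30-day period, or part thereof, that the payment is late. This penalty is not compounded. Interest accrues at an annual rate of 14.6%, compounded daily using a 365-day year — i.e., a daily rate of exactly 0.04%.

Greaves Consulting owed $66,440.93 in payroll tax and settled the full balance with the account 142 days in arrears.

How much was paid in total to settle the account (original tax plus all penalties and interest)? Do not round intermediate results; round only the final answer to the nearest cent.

$73,645.26

Penalty periods: ⌈142/30⌉ = 5; penalty = 5 × 1% × $66,440.93 = $3,322.05…
Interest: $66,440.93 × ((1 + 0.0004)^142 − 1) = $66,440.93 × 0.05843208… = $3,882.2817…
Total = $66,440.93 + $3,322.0465 + $3,882.2817… = $73,645.26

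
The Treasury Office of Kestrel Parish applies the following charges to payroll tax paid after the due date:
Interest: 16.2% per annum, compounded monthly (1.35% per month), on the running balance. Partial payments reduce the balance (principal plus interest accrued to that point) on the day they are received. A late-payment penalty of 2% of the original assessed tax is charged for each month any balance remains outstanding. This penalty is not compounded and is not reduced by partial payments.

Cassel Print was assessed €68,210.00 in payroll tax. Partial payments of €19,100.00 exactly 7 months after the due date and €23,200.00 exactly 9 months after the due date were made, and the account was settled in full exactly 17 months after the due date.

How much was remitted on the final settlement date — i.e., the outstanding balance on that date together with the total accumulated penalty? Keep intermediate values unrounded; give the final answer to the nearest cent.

€61,197.79

Balance at month 7: €68,210.0000 × (1 + 0.0135)^7 = €74,922.8554…
After €19,100.00 payment: €74,922.8554… − €19,100.00 = €55,822.8554…
Balance at month 9: €55,822.8554… × (1 + 0.0135)^2 = €57,340.2463…
After €23,200.00 payment: €57,340.2463… − €23,200.00 = €34,140.2463…
Balance at month 17: €34,140.2463… × (1 + 0.0135)^8 = €38,006.3946…
Penalty: 17 × 2% × €68,210.00 = €23,191.40
Final settlement = outstanding balance + penalty = €38,006.3946… + €23,191.40 = €61,197.79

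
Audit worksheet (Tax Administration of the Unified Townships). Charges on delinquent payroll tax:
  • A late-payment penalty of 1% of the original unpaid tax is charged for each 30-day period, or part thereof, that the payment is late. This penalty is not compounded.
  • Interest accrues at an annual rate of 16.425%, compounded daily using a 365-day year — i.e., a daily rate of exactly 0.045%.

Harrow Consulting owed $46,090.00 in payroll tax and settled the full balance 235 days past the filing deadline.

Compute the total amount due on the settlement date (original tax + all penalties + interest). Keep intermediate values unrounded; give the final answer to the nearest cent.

Penalty periods: ⌈235/30⌉ = 8; penalty = 8 × 1% × $46,090.00 = $3,687.20
Interest: $46,090.00 × ((1 + 0.00045)^235 − 1) = $46,090.00 × 0.11151752… = $5,139.8423…
Total = $46,090.00 + $3,687.2000 + $5,139.8423… = $54,917.04

$54,917.04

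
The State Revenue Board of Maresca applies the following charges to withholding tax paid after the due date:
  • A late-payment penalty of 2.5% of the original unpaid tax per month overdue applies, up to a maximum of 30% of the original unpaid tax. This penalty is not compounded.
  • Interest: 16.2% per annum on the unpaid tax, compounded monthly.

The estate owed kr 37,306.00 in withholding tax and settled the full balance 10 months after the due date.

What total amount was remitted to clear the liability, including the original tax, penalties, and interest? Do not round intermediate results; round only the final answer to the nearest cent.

kr 51,986.04

Penalty: 10 × 2.5% × kr 37,306.00 = kr 9,326.50 (below the 30% cap of kr 11,191.80)
Interest (16.2%/yr ÷ 12 = 1.35%/month): kr 37,306.00 × ((1 + 0.0135)^10 − 1) = kr 5,353.5447…
Total = kr 37,306.00 + kr 9,326.5000 + kr 5,353.5447… = kr 51,986.04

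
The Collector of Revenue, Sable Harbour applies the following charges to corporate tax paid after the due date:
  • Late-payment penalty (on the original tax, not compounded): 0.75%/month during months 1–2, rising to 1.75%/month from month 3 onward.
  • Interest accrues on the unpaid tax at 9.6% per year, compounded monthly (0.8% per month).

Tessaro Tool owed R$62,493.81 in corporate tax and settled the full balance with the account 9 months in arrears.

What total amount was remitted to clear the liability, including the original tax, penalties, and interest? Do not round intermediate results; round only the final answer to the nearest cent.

R$75,732.97

Penalty, months 1–2: 2 × 0.75% × R$62,493.81 = R$937.41…
Penalty, months 3–9: 7 × 1.75% × R$62,493.81 = R$7,655.49…
Interest: R$62,493.81 × ((1 + 0.008)^9 − 1) = R$62,493.81 × 0.0743475… = R$4,646.2603…
Total = R$62,493.81 + R$8,592.8989… + R$4,646.2603… = R$75,732.97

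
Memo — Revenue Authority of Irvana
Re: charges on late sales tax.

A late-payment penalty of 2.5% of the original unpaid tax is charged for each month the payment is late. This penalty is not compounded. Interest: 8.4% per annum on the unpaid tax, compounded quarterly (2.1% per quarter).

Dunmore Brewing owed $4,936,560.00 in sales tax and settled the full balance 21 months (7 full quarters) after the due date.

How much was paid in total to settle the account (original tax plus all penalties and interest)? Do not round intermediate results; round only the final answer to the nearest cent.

$8,301,279.94

Late-payment penalty = 2.5% × $4,936,560.00 × 21 mo = $2,591,694.00
Interest: $4,936,560.00 × ((1 + 0.021)^7 − 1) = $4,936,560.00 × 0.1565920… = $773,025.9427…
Total = $4,936,560.00 + $2,591,694.0000 + $773,025.9427… = $8,301,279.94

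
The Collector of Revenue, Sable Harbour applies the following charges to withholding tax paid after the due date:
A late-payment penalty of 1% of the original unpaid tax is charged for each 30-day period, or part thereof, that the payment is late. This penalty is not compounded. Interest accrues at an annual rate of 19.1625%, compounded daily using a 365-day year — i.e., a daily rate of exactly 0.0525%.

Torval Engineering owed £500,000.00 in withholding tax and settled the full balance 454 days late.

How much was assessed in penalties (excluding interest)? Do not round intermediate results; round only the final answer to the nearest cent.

£80,000.00

Penalty periods: ⌈454/30⌉ = 16; penalty = 16 × 1% × £500,000.00 = £80,000.00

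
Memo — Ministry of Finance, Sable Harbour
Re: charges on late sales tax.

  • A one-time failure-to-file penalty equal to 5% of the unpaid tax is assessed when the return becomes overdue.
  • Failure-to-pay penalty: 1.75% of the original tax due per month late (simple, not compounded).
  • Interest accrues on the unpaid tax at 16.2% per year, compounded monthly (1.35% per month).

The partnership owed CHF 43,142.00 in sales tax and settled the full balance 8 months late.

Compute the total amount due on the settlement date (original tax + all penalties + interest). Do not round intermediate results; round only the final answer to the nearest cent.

Failure-to-file penalty: 5% × CHF 43,142.00 = CHF 2,157.10
Failure-to-pay penalty: 8 × 1.75% × CHF 43,142.00 = CHF 6,039.88
Interest: CHF 43,142.00 × ((1 + 0.0135)^8 − 1) = CHF 43,142.00 × 0.1132431… = CHF 4,885.5352…
Total = CHF 43,142.00 + CHF 8,196.9800 + CHF 4,885.5352… = CHF 56,224.52

CHF 56,224.52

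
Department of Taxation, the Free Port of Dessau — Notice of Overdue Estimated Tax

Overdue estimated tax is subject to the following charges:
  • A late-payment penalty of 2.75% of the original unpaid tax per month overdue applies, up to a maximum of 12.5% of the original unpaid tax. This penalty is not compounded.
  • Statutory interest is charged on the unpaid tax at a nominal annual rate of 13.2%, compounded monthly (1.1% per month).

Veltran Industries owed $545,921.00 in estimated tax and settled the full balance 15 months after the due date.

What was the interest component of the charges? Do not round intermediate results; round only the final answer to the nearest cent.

Interest: $545,921.00 × ((1 + 0.011)^15 − 1) = $545,921.00 × 0.1783311… = $97,354.6829…

$97,354.68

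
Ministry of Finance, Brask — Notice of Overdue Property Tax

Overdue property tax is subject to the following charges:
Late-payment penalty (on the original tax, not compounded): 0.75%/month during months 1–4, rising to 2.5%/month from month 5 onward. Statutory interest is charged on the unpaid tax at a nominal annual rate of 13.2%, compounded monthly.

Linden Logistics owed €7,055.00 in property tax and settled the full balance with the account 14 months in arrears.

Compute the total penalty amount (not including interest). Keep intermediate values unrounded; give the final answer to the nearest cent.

Penalty, months 1–4: 4 × 0.75% × €7,055.00 = €211.65
Penalty, months 5–14: 10 × 2.5% × €7,055.00 = €1,763.75
Total penalty = €211.65 + €1,763.75 = €1,975.40

€1,975.40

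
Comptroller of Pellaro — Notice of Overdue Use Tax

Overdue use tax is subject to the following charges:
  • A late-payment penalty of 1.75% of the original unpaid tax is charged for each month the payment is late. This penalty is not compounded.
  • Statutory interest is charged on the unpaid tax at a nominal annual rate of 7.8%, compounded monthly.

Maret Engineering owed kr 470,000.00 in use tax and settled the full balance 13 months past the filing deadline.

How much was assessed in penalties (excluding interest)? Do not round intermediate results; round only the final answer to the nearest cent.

kr 106,925.00

Late-payment penalty: 13 × 1.75% × kr 470,000.00 = kr 106,925.00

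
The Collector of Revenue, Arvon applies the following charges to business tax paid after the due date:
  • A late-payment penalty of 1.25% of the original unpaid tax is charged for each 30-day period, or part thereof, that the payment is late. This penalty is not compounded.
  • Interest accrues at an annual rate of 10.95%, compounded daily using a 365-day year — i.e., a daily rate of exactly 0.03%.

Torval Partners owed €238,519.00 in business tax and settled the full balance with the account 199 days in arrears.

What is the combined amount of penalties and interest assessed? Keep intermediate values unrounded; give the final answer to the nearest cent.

€35,541.37

Penalty periods: ⌈199/30⌉ = 7; penalty = 7 × 1.25% × €238,519.00 = €20,870.41…
Interest: €238,519.00 × ((1 + 0.0003)^199 − 1) = €238,519.00 × 0.06150854… = €14,670.9553…
Penalties + interest = €20,870.4125 + €14,670.9553… = €35,541.37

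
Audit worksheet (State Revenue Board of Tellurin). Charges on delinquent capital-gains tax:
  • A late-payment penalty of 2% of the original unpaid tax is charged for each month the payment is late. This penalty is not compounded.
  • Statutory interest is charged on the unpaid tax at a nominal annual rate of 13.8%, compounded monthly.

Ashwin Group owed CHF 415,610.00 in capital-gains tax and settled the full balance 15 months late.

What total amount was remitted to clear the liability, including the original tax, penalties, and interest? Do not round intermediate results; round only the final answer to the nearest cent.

Late-payment penalty: 15 × 2% × CHF 415,610.00 = CHF 124,683.00
Interest (13.8%/yr ÷ 12 = 1.15%/month): CHF 415,610.00 × ((1 + 0.0115)^15 − 1) = CHF 77,761.7689…
Total = CHF 415,610.00 + CHF 124,683.0000 + CHF 77,761.7689… = CHF 618,054.77

CHF 618,054.77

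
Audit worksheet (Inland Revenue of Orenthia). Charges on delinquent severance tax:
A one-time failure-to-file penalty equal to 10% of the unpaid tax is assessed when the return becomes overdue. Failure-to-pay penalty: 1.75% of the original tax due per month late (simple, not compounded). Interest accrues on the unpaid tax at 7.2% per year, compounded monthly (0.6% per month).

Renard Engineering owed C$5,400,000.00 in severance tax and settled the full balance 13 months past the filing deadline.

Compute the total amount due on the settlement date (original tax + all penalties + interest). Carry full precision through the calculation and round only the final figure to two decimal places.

Failure-to-file penalty: 10% × C$5,400,000.00 = C$540,000.00
Failure-to-pay penalty: 13 × 1.75% × C$5,400,000.00 = C$1,228,500.00
Interest: C$5,400,000.00 × ((1 + 0.006)^13 − 1) = C$5,400,000.00 × 0.0808707… = C$436,701.8487…
Total = C$5,400,000.00 + C$1,768,500.0000 + C$436,701.8487… = C$7,605,201.85

C$7,605,201.85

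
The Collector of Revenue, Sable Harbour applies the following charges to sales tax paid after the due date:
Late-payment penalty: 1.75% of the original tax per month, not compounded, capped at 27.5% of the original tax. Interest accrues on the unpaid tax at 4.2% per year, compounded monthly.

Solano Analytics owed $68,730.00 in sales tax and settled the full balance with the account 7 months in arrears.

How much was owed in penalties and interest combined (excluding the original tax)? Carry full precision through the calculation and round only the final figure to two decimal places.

Penalty: 7 × 1.75% × $68,730.00 = $8,419.43… (below the 27.5% cap of $18,900.75)
Interest (4.2%/yr ÷ 12 = 0.35%/month): $68,730.00 × ((1 + 0.0035)^7 − 1) = $1,701.6693…
Penalties + interest = $8,419.4250 + $1,701.6693… = $10,121.09

$10,121.09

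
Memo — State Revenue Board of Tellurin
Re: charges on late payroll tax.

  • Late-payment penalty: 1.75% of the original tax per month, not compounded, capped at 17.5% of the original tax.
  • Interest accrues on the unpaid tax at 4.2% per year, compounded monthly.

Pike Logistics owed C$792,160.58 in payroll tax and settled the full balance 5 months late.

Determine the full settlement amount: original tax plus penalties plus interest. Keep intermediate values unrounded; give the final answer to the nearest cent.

Penalty: 5 × 1.75% × C$792,160.58 = C$69,314.05… (below the 17.5% cap of C$138,628.10…)
Interest (4.2%/yr ÷ 12 = 0.35%/month): C$792,160.58 × ((1 + 0.0035)^5 − 1) = C$13,960.1901…
Total = C$792,160.58 + C$69,314.0508… + C$13,960.1901… = C$875,434.82

C$875,434.82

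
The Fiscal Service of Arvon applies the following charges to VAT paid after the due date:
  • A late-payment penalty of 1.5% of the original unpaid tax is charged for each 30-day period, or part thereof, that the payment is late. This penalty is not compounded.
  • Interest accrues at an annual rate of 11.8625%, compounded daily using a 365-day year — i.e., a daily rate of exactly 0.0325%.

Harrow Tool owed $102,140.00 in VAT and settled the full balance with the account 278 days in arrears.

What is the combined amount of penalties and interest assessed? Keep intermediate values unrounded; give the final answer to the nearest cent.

$24,977.44

Penalty periods: ⌈278/30⌉ = 10; penalty = 10 × 1.5% × $102,140.00 = $15,321.00
Interest: $102,140.00 × ((1 + 0.000325)^278 − 1) = $102,140.00 × 0.09454125… = $9,656.4428…
Penalties + interest = $15,321.0000 + $9,656.4428… = $24,977.44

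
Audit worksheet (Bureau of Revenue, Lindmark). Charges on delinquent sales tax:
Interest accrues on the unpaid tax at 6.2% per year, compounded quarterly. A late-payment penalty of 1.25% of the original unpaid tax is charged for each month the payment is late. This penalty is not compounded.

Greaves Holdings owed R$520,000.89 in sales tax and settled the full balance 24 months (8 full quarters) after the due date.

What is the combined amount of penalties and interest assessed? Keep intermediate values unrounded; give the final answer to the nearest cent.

R$224,088.99

Late-payment penalty = 1.25% × R$520,000.89 × 24 mo = R$156,000.27…
Interest (6.2%/yr ÷ 4 = 1.55%/quarter): R$520,000.89 × ((1 + 0.0155)^8 − 1) = R$68,088.7230…
Penalties + interest = R$156,000.2670 + R$68,088.7230… = R$224,088.99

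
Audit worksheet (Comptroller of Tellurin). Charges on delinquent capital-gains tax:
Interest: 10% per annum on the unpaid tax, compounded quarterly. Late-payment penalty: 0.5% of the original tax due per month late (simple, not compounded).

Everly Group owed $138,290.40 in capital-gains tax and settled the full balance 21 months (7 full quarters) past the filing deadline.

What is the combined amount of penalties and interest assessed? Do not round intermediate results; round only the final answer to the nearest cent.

$40,613.92

Late-payment penalty: 21 × 0.5% × $138,290.40 = $14,520.49…
Interest (10%/yr ÷ 4 = 2.5%/quarter): $138,290.40 × ((1 + 0.025)^7 − 1) = $26,093.4283…
Penalties + interest = $14,520.4920 + $26,093.4283… = $40,613.92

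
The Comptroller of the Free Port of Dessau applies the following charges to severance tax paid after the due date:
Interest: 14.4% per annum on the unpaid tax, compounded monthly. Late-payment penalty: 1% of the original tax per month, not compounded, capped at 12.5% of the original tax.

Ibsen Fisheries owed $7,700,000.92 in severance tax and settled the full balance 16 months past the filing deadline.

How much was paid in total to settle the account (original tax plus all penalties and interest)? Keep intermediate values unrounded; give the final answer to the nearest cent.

$10,281,707.52

Penalty (uncapped): 16 × 1% × $7,700,000.92 = $1,232,000.15…; cap = 12.5% × $7,700,000.92 = $962,500.12… → penalty = $962,500.12…
Interest (14.4%/yr ÷ 12 = 1.2%/month): $7,700,000.92 × ((1 + 0.012)^16 − 1) = $1,619,206.4802…
Total = $7,700,000.92 + $962,500.1150 + $1,619,206.4802… = $10,281,707.52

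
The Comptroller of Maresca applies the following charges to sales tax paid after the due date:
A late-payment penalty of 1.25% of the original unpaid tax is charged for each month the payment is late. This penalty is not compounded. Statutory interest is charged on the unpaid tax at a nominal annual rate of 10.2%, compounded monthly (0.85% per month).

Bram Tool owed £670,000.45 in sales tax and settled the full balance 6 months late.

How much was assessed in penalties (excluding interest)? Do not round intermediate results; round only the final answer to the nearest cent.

Late-payment penalty = 1.25% × £670,000.45 × 6 mo = £50,250.03…

£50,250.03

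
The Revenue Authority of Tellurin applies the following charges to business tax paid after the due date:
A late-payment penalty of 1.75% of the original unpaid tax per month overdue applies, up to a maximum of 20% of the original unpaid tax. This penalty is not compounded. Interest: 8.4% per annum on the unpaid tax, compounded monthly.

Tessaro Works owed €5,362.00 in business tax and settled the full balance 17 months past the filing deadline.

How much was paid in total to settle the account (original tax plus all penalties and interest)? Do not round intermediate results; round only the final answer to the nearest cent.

Penalty (uncapped): 17 × 1.75% × €5,362.00 = €1,595.20…; cap = 20% × €5,362.00 = €1,072.40 → penalty = €1,072.40
Interest (8.4%/yr ÷ 12 = 0.7%/month): €5,362.00 × ((1 + 0.007)^17 − 1) = €675.0922…
Total = €5,362.00 + €1,072.4000 + €675.0922… = €7,109.49

€7,109.49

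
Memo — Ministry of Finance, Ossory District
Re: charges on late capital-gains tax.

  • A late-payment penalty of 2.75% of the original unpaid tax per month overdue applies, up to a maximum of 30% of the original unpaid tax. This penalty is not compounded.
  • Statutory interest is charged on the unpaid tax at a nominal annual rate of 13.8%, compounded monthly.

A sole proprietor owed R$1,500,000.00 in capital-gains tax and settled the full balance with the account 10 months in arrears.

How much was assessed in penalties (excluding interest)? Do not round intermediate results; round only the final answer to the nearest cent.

R$412,500.00

Penalty: 10 × 2.75% × R$1,500,000.00 = R$412,500.00 (below the 30% cap of R$450,000.00)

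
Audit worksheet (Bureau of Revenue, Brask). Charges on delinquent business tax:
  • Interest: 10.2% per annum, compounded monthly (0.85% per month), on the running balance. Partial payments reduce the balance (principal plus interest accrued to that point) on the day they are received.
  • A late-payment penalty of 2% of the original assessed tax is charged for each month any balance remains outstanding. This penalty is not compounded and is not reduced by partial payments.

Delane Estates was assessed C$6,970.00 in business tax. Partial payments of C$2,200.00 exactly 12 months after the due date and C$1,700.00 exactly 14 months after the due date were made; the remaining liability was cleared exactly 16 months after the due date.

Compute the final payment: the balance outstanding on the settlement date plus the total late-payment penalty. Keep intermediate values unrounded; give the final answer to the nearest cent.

C$6,206.43

Balance at month 12: C$6,970.0000 × (1 + 0.0085)^12 = C$7,715.1364…
After C$2,200.00 payment: C$7,715.1364… − C$2,200.00 = C$5,515.1364…
Balance at month 14: C$5,515.1364… × (1 + 0.0085)^2 = C$5,609.2922…
After C$1,700.00 payment: C$5,609.2922… − C$1,700.00 = C$3,909.2922…
Balance at month 16: C$3,909.2922… × (1 + 0.0085)^2 = C$3,976.0326…
Penalty: 16 × 2% × C$6,970.00 = C$2,230.40
Final settlement = outstanding balance + penalty = C$3,976.0326… + C$2,230.40 = C$6,206.43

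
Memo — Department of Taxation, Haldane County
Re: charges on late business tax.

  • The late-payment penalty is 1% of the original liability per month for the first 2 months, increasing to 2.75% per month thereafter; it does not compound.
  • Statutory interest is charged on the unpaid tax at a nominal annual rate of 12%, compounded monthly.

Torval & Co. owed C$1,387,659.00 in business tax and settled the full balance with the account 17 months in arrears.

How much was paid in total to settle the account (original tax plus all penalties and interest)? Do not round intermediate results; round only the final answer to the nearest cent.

C$2,243,573.22

Penalty, months 1–2: 2 × 1% × C$1,387,659.00 = C$27,753.18
Penalty, months 3–17: 15 × 2.75% × C$1,387,659.00 = C$572,409.34…
Interest (12%/yr ÷ 12 = 1%/month): C$1,387,659.00 × ((1 + 0.01)^17 − 1) = C$255,751.7029…
Total = C$1,387,659.00 + C$600,162.5175 + C$255,751.7029… = C$2,243,573.22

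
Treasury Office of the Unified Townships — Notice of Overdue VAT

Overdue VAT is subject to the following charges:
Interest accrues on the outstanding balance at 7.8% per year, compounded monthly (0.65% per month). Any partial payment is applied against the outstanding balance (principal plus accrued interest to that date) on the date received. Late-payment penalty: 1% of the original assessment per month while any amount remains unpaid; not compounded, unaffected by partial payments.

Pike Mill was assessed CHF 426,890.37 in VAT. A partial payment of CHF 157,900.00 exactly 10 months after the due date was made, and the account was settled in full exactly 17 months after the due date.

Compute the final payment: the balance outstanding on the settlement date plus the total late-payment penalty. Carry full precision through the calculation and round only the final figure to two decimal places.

CHF 383,941.52

Balance at month 10: CHF 426,890.3700 × (1 + 0.0065)^10 = CHF 455,464.0988…
After CHF 157,900.00 payment: CHF 455,464.0988… − CHF 157,900.00 = CHF 297,564.0988…
Balance at month 17: CHF 297,564.0988… × (1 + 0.0065)^7 = CHF 311,370.1579…
Penalty: 17 × 1% × CHF 426,890.37 = CHF 72,571.36…
Final settlement = outstanding balance + penalty = CHF 311,370.1579… + CHF 72,571.36… = CHF 383,941.52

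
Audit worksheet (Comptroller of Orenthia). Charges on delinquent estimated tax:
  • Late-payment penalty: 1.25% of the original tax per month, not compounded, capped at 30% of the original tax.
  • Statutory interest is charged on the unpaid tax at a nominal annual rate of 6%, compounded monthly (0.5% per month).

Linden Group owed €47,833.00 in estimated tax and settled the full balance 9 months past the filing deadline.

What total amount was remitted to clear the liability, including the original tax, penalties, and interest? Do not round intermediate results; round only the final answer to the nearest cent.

€55,410.25

Penalty: 9 × 1.25% × €47,833.00 = €5,381.21… (below the 30% cap of €14,349.90)
Interest: €47,833.00 × ((1 + 0.005)^9 − 1) = €47,833.00 × 0.0459106… = €2,196.0407…
Total = €47,833.00 + €5,381.2125 + €2,196.0407… = €55,410.25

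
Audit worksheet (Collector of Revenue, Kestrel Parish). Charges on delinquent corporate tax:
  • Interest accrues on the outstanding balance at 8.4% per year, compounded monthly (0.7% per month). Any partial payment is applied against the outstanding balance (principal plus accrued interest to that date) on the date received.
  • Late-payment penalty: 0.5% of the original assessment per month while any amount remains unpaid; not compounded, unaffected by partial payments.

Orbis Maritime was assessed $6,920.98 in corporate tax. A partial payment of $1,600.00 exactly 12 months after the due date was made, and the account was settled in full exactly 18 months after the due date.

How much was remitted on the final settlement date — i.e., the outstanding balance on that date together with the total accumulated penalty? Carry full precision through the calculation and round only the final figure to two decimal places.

Balance at month 12: $6,920.9800 × (1 + 0.007)^12 = $7,525.2553…
After $1,600.00 payment: $7,525.2553… − $1,600.00 = $5,925.2553…
Balance at month 18: $5,925.2553… × (1 + 0.007)^6 = $6,178.5120…
Penalty: 18 × 0.5% × $6,920.98 = $622.89…
Final settlement = outstanding balance + penalty = $6,178.5120… + $622.89… = $6,801.40

$6,801.40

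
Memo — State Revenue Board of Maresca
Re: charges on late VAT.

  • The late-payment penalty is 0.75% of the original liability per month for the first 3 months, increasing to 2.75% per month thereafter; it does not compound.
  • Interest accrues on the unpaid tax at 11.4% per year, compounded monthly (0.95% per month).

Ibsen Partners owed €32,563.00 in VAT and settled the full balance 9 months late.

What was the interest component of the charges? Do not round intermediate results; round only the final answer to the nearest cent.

€2,892.31

Interest: €32,563.00 × ((1 + 0.0095)^9 − 1) = €32,563.00 × 0.0888221… = €2,892.3126…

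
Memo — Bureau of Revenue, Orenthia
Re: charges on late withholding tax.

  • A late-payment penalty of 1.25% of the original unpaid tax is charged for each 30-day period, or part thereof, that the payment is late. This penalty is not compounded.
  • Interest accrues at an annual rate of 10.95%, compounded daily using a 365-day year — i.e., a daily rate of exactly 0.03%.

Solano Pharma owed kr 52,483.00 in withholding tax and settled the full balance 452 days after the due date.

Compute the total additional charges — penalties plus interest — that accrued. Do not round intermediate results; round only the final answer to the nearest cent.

Penalty periods: ⌈452/30⌉ = 16; penalty = 16 × 1.25% × kr 52,483.00 = kr 10,496.60
Interest: kr 52,483.00 × ((1 + 0.0003)^452 − 1) = kr 52,483.00 × 0.14520042… = kr 7,620.5538…
Penalties + interest = kr 10,496.6000 + kr 7,620.5538… = kr 18,117.15

kr 18,117.15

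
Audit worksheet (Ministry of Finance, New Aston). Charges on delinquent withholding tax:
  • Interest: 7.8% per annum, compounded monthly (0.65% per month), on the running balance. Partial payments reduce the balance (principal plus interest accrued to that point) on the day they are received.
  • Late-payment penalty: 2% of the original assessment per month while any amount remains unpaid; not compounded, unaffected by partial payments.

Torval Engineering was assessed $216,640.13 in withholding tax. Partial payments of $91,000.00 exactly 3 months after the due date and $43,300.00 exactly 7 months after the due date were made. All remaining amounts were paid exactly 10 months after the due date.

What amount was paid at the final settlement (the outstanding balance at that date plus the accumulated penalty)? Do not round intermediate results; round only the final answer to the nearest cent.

$135,096.90

Balance at month 3: $216,640.1300 × (1 + 0.0065)^3 = $220,892.1312…
After $91,000.00 payment: $220,892.1312… − $91,000.00 = $129,892.1312…
Balance at month 7: $129,892.1312… × (1 + 0.0065)^4 = $133,302.3972…
After $43,300.00 payment: $133,302.3972… − $43,300.00 = $90,002.3972…
Balance at month 10: $90,002.3972… × (1 + 0.0065)^3 = $91,768.8764…
Penalty: 10 × 2% × $216,640.13 = $43,328.03…
Final settlement = outstanding balance + penalty = $91,768.8764… + $43,328.03… = $135,096.90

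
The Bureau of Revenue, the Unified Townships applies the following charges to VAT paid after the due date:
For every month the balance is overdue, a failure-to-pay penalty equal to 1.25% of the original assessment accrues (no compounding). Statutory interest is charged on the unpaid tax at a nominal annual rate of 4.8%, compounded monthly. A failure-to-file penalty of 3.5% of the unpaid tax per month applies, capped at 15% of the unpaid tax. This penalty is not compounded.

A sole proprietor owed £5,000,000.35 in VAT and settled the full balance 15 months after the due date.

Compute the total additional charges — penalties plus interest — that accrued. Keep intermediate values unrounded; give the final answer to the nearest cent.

Failure-to-file: 15 × 3.5% × £5,000,000.35 = £2,625,000.18…, capped at 15% × £5,000,000.35 = £750,000.05…
Failure-to-pay penalty = 1.25% × £5,000,000.35 × 15 mo = £937,500.07…
Interest (4.8%/yr ÷ 12 = 0.4%/month): £5,000,000.35 × ((1 + 0.004)^15 − 1) = £308,547.3843…
Penalties + interest = £1,687,500.1181… + £308,547.3843… = £1,996,047.50

£1,996,047.50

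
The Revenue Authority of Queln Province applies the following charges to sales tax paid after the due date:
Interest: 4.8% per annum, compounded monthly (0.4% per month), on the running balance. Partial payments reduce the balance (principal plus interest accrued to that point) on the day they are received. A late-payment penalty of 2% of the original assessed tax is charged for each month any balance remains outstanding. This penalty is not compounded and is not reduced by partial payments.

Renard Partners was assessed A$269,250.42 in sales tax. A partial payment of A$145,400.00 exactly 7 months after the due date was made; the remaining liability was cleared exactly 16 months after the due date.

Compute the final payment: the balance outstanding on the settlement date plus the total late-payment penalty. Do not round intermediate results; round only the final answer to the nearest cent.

A$222,450.38

Balance at month 7: A$269,250.4200 × (1 + 0.004)^7 = A$276,880.5054…
After A$145,400.00 payment: A$276,880.5054… − A$145,400.00 = A$131,480.5054…
Balance at month 16: A$131,480.5054… × (1 + 0.004)^9 = A$136,290.2475…
Penalty: 16 × 2% × A$269,250.42 = A$86,160.13…
Final settlement = outstanding balance + penalty = A$136,290.2475… + A$86,160.13… = A$222,450.38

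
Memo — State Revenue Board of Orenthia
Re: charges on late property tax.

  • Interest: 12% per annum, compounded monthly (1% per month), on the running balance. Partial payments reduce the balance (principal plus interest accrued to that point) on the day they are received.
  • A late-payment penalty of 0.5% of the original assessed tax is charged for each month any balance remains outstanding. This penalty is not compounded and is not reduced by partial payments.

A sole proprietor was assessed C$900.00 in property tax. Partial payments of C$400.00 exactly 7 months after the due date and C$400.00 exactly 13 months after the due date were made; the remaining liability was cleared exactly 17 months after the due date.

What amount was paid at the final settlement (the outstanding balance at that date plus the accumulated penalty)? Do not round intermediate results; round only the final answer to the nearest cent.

C$284.28

Balance at month 7: C$900.0000 × (1 + 0.01)^7 = C$964.9218…
After C$400.00 payment: C$964.9218… − C$400.00 = C$564.9218…
Balance at month 13: C$564.9218… × (1 + 0.01)^6 = C$599.6759…
After C$400.00 payment: C$599.6759… − C$400.00 = C$199.6759…
Balance at month 17: C$199.6759… × (1 + 0.01)^4 = C$207.7835…
Penalty: 17 × 0.5% × C$900.00 = C$76.50
Final settlement = outstanding balance + penalty = C$207.7835… + C$76.50 = C$284.28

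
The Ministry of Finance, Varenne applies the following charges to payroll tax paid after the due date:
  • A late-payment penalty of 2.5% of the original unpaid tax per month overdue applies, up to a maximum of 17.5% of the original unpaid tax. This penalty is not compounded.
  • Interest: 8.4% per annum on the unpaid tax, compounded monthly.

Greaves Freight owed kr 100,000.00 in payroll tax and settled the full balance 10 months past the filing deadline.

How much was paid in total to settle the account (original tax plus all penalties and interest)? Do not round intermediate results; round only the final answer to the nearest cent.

kr 124,724.67

Penalty (uncapped): 10 × 2.5% × kr 100,000.00 = kr 25,000.00; cap = 17.5% × kr 100,000.00 = kr 17,500.00 → penalty = kr 17,500.00
Interest (8.4%/yr ÷ 12 = 0.7%/month): kr 100,000.00 × ((1 + 0.007)^10 − 1) = kr 7,224.6668…
Total = kr 100,000.00 + kr 17,500.0000 + kr 7,224.6668… = kr 124,724.67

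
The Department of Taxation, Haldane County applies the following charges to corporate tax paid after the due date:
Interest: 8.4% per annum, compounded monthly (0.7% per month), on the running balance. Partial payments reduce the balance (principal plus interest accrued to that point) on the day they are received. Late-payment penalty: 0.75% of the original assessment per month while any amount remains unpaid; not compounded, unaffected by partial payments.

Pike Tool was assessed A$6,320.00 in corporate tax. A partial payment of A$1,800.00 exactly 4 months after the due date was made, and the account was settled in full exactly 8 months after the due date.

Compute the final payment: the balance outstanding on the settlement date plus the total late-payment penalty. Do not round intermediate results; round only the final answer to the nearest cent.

Balance at month 4: A$6,320.0000 × (1 + 0.007)^4 = A$6,498.8268…
After A$1,800.00 payment: A$6,498.8268… − A$1,800.00 = A$4,698.8268…
Balance at month 8: A$4,698.8268… × (1 + 0.007)^4 = A$4,831.7818…
Penalty: 8 × 0.75% × A$6,320.00 = A$379.20
Final settlement = outstanding balance + penalty = A$4,831.7818… + A$379.20 = A$5,210.98

A$5,210.98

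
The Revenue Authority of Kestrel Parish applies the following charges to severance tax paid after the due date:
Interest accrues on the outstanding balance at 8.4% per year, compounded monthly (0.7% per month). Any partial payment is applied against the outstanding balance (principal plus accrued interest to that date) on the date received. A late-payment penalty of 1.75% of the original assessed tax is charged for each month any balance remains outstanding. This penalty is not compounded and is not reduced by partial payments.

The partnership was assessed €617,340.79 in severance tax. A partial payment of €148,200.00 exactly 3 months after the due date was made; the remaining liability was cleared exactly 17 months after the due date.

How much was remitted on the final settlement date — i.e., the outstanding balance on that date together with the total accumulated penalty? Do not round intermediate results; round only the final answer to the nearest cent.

€715,321.48

Balance at month 3: €617,340.7900 × (1 + 0.007)^3 = €630,395.9074…
After €148,200.00 payment: €630,395.9074… − €148,200.00 = €482,195.9074…
Balance at month 17: €482,195.9074… × (1 + 0.007)^14 = €531,662.5963…
Penalty: 17 × 1.75% × €617,340.79 = €183,658.89…
Final settlement = outstanding balance + penalty = €531,662.5963… + €183,658.89… = €715,321.48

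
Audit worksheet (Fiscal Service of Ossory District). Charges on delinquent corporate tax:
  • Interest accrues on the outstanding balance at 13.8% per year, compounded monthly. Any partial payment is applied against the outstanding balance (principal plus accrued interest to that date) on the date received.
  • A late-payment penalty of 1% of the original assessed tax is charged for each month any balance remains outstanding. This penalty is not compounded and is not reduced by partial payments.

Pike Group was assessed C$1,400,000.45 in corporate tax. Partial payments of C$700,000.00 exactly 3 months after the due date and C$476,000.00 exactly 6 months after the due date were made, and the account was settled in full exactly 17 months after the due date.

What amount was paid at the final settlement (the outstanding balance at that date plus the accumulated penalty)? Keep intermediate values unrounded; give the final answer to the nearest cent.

Monthly rate = 13.8% ÷ 12 = 1.15%
Balance at month 3: C$1,400,000.4500 × (1 + 0.0115)^3 = C$1,448,858.0449…
After C$700,000.00 payment: C$1,448,858.0449… − C$700,000.00 = C$748,858.0449…
Balance at month 6: C$748,858.0449… × (1 + 0.0115)^3 = C$774,991.8958…
After C$476,000.00 payment: C$774,991.8958… − C$476,000.00 = C$298,991.8958…
Balance at month 17: C$298,991.8958… × (1 + 0.0115)^11 = C$339,065.9471…
Penalty: 17 × 1% × C$1,400,000.45 = C$238,000.08…
Final settlement = outstanding balance + penalty = C$339,065.9471… + C$238,000.08… = C$577,066.02

C$577,066.02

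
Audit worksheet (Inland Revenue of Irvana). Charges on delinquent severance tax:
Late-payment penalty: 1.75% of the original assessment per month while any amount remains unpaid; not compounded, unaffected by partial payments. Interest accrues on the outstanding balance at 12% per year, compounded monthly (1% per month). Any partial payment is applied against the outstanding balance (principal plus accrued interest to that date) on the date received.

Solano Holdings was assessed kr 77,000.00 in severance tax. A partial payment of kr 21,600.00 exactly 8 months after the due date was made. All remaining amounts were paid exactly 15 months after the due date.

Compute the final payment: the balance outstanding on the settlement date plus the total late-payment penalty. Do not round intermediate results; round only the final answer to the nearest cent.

kr 86,448.99

Balance at month 8: kr 77,000.0000 × (1 + 0.01)^8 = kr 83,379.9663…
After kr 21,600.00 payment: kr 83,379.9663… − kr 21,600.00 = kr 61,779.9663…
Balance at month 15: kr 61,779.9663… × (1 + 0.01)^7 = kr 66,236.4860…
Penalty: 15 × 1.75% × kr 77,000.00 = kr 20,212.50
Final settlement = outstanding balance + penalty = kr 66,236.4860… + kr 20,212.50 = kr 86,448.99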